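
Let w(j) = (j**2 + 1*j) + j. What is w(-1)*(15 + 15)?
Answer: -30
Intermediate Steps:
w(j) = j**2 + 2*j (w(j) = (j**2 + j) + j = (j + j**2) + j = j**2 + 2*j)
w(-1)*(15 + 15) = (-(2 - 1))*(15 + 15) = -1*1*30 = -1*30 = -30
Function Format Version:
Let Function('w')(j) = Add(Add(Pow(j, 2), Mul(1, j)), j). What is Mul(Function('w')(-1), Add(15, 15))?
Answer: -30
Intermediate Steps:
Function('w')(j) = Add(Pow(j, 2), Mul(2, j)) (Function('w')(j) = Add(Add(Pow(j, 2), j), j) = Add(Add(j, Pow(j, 2)), j) = Add(Pow(j, 2), Mul(2, j)))
Mul(Function('w')(-1), Add(15, 15)) = Mul(Mul(-1, Add(2, -1)), Add(15, 15)) = Mul(Mul(-1, 1), 30) = Mul(-1, 30) = -30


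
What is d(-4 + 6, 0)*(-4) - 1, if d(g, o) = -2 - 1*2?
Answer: 15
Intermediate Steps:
d(g, o) = -4 (d(g, o) = -2 - 2 = -4)
d(-4 + 6, 0)*(-4) - 1 = -4*(-4) - 1 = 16 - 1 = 15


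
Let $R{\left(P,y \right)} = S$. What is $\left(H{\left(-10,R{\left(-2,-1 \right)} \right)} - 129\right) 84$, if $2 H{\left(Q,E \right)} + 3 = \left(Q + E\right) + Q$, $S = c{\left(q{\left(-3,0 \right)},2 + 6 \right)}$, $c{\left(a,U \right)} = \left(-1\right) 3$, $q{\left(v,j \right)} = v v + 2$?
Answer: $-11928$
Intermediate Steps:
$q{\left(v,j \right)} = 2 + v^{2}$ ($q{\left(v,j \right)} = v^{2} + 2 = 2 + v^{2}$)
$c{\left(a,U \right)} = -3$
$S = -3$
$R{\left(P,y \right)} = -3$
$H{\left(Q,E \right)} = - \frac{3}{2} + Q + \frac{E}{2}$ ($H{\left(Q,E \right)} = - \frac{3}{2} + \frac{\left(Q + E\right) + Q}{2} = - \frac{3}{2} + \frac{\left(E + Q\right) + Q}{2} = - \frac{3}{2} + \frac{E + 2 Q}{2} = - \frac{3}{2} + \left(Q + \frac{E}{2}\right) = - \frac{3}{2} + Q + \frac{E}{2}$)
$\left(H{\left(-10,R{\left(-2,-1 \right)} \right)} - 129\right) 84 = \left(\left(- \frac{3}{2} - 10 + \frac{1}{2} \left(-3\right)\right) - 129\right) 84 = \left(\left(- \frac{3}{2} - 10 - \frac{3}{2}\right) - 129\right) 84 = \left(-13 - 129\right) 84 = \left(-142\right) 84 = -11928$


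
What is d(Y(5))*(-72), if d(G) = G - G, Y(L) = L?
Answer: 0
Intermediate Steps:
d(G) = 0
d(Y(5))*(-72) = 0*(-72) = 0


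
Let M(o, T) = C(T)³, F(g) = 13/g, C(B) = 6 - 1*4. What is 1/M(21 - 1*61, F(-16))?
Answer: ⅛ ≈ 0.12500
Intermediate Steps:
C(B) = 2 (C(B) = 6 - 4 = 2)
M(o, T) = 8 (M(o, T) = 2³ = 8)
1/M(21 - 1*61, F(-16)) = 1/8 = ⅛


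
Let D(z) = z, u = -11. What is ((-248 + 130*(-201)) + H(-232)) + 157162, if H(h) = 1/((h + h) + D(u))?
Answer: 62122399/475 ≈ 1.3078e+5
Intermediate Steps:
H(h) = 1/(-11 + 2*h) (H(h) = 1/((h + h) - 11) = 1/(2*h - 11) = 1/(-11 + 2*h))
((-248 + 130*(-201)) + H(-232)) + 157162 = ((-248 + 130*(-201)) + 1/(-11 + 2*(-232))) + 157162 = ((-248 - 26130) + 1/(-11 - 464)) + 157162 = (-26378 + 1/(-475)) + 157162 = (-26378 - 1/475) + 157162 = -12529551/475 + 157162 = 62122399/475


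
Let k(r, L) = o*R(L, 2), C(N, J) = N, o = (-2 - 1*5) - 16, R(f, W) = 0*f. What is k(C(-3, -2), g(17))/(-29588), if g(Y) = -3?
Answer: 0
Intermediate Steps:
R(f, W) = 0
o = -23 (o = (-2 - 5) - 16 = -7 - 16 = -23)
k(r, L) = 0 (k(r, L) = -23*0 = 0)
k(C(-3, -2), g(17))/(-29588) = 0/(-29588) = 0*(-1/29588) = 0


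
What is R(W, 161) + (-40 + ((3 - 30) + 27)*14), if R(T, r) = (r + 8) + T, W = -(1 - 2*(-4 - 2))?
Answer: 116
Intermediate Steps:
W = -13 (W = -(1 - 2*(-6)) = -(1 + 12) = -1*13 = -13)
R(T, r) = 8 + T + r (R(T, r) = (8 + r) + T = 8 + T + r)
R(W, 161) + (-40 + ((3 - 30) + 27)*14) = (8 - 13 + 161) + (-40 + ((3 - 30) + 27)*14) = 156 + (-40 + (-27 + 27)*14) = 156 + (-40 + 0*14) = 156 + (-40 + 0) = 156 - 40 = 116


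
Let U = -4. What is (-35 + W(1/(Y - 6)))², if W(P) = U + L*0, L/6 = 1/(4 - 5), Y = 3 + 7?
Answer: 1521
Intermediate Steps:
Y = 10
L = -6 (L = 6/(4 - 5) = 6/(-1) = 6*(-1) = -6)
W(P) = -4 (W(P) = -4 - 6*0 = -4 + 0 = -4)
(-35 + W(1/(Y - 6)))² = (-35 - 4)² = (-39)² = 1521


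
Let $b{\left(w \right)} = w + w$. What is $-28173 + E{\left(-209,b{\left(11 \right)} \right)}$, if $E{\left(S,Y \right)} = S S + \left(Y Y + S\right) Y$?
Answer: $21558$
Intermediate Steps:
$b{\left(w \right)} = 2 w$
$E{\left(S,Y \right)} = S^{2} + Y \left(S + Y^{2}\right)$ ($E{\left(S,Y \right)} = S^{2} + \left(Y^{2} + S\right) Y = S^{2} + \left(S + Y^{2}\right) Y = S^{2} + Y \left(S + Y^{2}\right)$)
$-28173 + E{\left(-209,b{\left(11 \right)} \right)} = -28173 + \left(\left(-209\right)^{2} + \left(2 \cdot 11\right)^{3} - 209 \cdot 2 \cdot 11\right) = -28173 + \left(43681 + 22^{3} - 4598\right) = -28173 + \left(43681 + 10648 - 4598\right) = -28173 + 49731 = 21558$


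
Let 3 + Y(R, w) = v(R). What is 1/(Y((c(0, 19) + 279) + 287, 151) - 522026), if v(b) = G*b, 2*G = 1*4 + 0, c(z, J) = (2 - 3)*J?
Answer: -1/520935 ≈ -1.9196e-6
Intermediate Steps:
c(z, J) = -J
G = 2 (G = (1*4 + 0)/2 = (4 + 0)/2 = (½)*4 = 2)
v(b) = 2*b
Y(R, w) = -3 + 2*R
1/(Y((c(0, 19) + 279) + 287, 151) - 522026) = 1/((-3 + 2*((-1*19 + 279) + 287)) - 522026) = 1/((-3 + 2*((-19 + 279) + 287)) - 522026) = 1/((-3 + 2*(260 + 287)) - 522026) = 1/((-3 + 2*547) - 522026) = 1/((-3 + 1094) - 522026) = 1/(1091 - 522026) = 1/(-520935) = -1/520935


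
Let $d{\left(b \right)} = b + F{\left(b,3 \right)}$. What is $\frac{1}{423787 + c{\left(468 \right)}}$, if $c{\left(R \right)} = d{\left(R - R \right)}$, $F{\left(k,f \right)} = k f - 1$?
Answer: $\frac{1}{423786} \approx 2.3597 \cdot 10^{-6}$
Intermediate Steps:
$F{\left(k,f \right)} = -1 + f k$ ($F{\left(k,f \right)} = f k - 1 = -1 + f k$)
$d{\left(b \right)} = -1 + 4 b$ ($d{\left(b \right)} = b + \left(-1 + 3 b\right) = -1 + 4 b$)
$c{\left(R \right)} = -1$ ($c{\left(R \right)} = -1 + 4 \left(R - R\right) = -1 + 4 \cdot 0 = -1 + 0 = -1$)
$\frac{1}{423787 + c{\left(468 \right)}} = \frac{1}{423787 - 1} = \frac{1}{423786}$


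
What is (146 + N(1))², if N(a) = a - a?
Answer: 21316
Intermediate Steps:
N(a) = 0
(146 + N(1))² = (146 + 0)² = 146² = 21316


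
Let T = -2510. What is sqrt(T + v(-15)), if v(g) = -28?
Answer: 3*I*sqrt(282) ≈ 50.379*I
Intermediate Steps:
sqrt(T + v(-15)) = sqrt(-2510 - 28) = sqrt(-2538) = 3*I*sqrt(282)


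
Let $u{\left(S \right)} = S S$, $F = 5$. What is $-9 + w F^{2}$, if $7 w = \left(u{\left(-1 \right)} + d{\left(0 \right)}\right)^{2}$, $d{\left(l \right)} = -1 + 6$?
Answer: $\frac{837}{7} \approx 119.57$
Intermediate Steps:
$d{\left(l \right)} = 5$
$u{\left(S \right)} = S^{2}$
$w = \frac{36}{7}$ ($w = \frac{\left(\left(-1\right)^{2} + 5\right)^{2}}{7} = \frac{\left(1 + 5\right)^{2}}{7} = \frac{6^{2}}{7} = \frac{1}{7} \cdot 36 = \frac{36}{7} \approx 5.1429$)
$-9 + w F^{2} = -9 + \frac{36 \cdot 5^{2}}{7} = -9 + \frac{36}{7} \cdot 25 = -9 + \frac{900}{7} = \frac{837}{7}$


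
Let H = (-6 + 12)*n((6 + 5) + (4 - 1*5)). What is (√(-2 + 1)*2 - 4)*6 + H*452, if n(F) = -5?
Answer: -13584 + 12*I ≈ -13584.0 + 12.0*I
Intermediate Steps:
H = -30 (H = (-6 + 12)*(-5) = 6*(-5) = -30)
(√(-2 + 1)*2 - 4)*6 + H*452 = (√(-2 + 1)*2 - 4)*6 - 30*452 = (√(-1)*2 - 4)*6 - 13560 = (I*2 - 4)*6 - 13560 = (2*I - 4)*6 - 13560 = (-4 + 2*I)*6 - 13560 = (-24 + 12*I) - 13560 = -13584 + 12*I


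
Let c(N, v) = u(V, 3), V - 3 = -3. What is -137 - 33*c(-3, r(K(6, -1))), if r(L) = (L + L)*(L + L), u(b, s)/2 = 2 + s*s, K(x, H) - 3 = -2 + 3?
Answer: -863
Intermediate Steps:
V = 0 (V = 3 - 3 = 0)
K(x, H) = 4 (K(x, H) = 3 + (-2 + 3) = 3 + 1 = 4)
u(b, s) = 4 + 2*s² (u(b, s) = 2*(2 + s*s) = 2*(2 + s²) = 4 + 2*s²)
r(L) = 4*L² (r(L) = (2*L)*(2*L) = 4*L²)
c(N, v) = 22 (c(N, v) = 4 + 2*3² = 4 + 2*9 = 4 + 18 = 22)
-137 - 33*c(-3, r(K(6, -1))) = -137 - 33*22 = -137 - 726 = -863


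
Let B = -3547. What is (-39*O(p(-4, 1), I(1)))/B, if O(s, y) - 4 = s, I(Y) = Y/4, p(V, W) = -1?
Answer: 117/3547 ≈ 0.032986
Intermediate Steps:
I(Y) = Y/4 (I(Y) = Y*(1/4) = Y/4)
O(s, y) = 4 + s
(-39*O(p(-4, 1), I(1)))/B = -39*(4 - 1)/(-3547) = -39*3*(-1/3547) = -117*(-1/3547) = 117/3547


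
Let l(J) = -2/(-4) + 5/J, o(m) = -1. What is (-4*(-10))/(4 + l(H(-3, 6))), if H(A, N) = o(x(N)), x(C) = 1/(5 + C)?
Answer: -80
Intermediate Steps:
H(A, N) = -1
l(J) = ½ + 5/J (l(J) = -2*(-¼) + 5/J = ½ + 5/J)
(-4*(-10))/(4 + l(H(-3, 6))) = (-4*(-10))/(4 + (½)*(10 - 1)/(-1)) = 40/(4 + (½)*(-1)*9) = 40/(4 - 9/2) = 40/(-½) = 40*(-2) = -80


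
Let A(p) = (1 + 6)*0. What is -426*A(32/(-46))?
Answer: 0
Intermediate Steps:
A(p) = 0 (A(p) = 7*0 = 0)
-426*A(32/(-46)) = -426*0 = 0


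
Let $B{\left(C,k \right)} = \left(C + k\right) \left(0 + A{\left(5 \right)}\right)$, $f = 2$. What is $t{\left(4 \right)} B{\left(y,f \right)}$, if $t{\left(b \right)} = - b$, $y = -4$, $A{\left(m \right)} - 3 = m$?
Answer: $64$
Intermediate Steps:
$A{\left(m \right)} = 3 + m$
$B{\left(C,k \right)} = 8 C + 8 k$ ($B{\left(C,k \right)} = \left(C + k\right) \left(0 + \left(3 + 5\right)\right) = \left(C + k\right) \left(0 + 8\right) = \left(C + k\right) 8 = 8 C + 8 k$)
$t{\left(4 \right)} B{\left(y,f \right)} = \left(-1\right) 4 \left(8 \left(-4\right) + 8 \cdot 2\right) = - 4 \left(-32 + 16\right) = \left(-4\right) \left(-16\right) = 64$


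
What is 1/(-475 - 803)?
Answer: -1/1278 ≈ -0.00078247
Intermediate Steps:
1/(-475 - 803) = 1/(-1278) = -1/1278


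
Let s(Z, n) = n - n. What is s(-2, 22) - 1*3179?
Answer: -3179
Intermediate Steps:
s(Z, n) = 0
s(-2, 22) - 1*3179 = 0 - 1*3179 = 0 - 3179 = -3179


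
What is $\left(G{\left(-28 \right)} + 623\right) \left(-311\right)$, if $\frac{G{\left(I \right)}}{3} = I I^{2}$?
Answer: $20287463$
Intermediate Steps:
$G{\left(I \right)} = 3 I^{3}$ ($G{\left(I \right)} = 3 I I^{2} = 3 I^{3}$)
$\left(G{\left(-28 \right)} + 623\right) \left(-311\right) = \left(3 \left(-28\right)^{3} + 623\right) \left(-311\right) = \left(3 \left(-21952\right) + 623\right) \left(-311\right) = \left(-65856 + 623\right) \left(-311\right) = \left(-65233\right) \left(-311\right) = 20287463$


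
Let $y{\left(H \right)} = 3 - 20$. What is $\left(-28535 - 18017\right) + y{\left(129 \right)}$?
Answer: $-46569$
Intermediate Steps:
$y{\left(H \right)} = -17$ ($y{\left(H \right)} = 3 - 20 = -17$)
$\left(-28535 - 18017\right) + y{\left(129 \right)} = \left(-28535 - 18017\right) - 17 = -46552 - 17 = -46569$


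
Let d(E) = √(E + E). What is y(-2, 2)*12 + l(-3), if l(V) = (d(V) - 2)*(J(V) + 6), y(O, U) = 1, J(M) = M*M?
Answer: -18 + 15*I*√6 ≈ -18.0 + 36.742*I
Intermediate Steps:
J(M) = M²
d(E) = √2*√E (d(E) = √(2*E) = √2*√E)
l(V) = (-2 + √2*√V)*(6 + V²) (l(V) = (√2*√V - 2)*(V² + 6) = (-2 + √2*√V)*(6 + V²))
y(-2, 2)*12 + l(-3) = 1*12 + (-12 - 2*(-3)² + √2*(-3)^(5/2) + 6*√2*√(-3)) = 12 + (-12 - 2*9 + √2*(9*I*√3) + 6*√2*(I*√3)) = 12 + (-12 - 18 + 9*I*√6 + 6*I*√6) = 12 + (-30 + 15*I*√6) = -18 + 15*I*√6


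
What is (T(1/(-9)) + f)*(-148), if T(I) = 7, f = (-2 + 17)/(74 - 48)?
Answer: -14578/13 ≈ -1121.4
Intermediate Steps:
f = 15/26 ≈ 0.57692
(T(1/(-9)) + f)*(-148) = (7 + 15/26)*(-148) = (197/26)*(-148) = -14578/13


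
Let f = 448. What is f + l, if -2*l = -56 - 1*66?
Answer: 509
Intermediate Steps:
l = 61 (l = -(-56 - 1*66)/2 = -(-56 - 66)/2 = -½*(-122) = 61)
f + l = 448 + 61 = 509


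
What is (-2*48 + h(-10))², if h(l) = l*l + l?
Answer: 36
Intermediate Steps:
h(l) = l + l² (h(l) = l² + l = l + l²)
(-2*48 + h(-10))² = (-2*48 - 10*(1 - 10))² = (-96 - 10*(-9))² = (-96 + 90)² = (-6)² = 36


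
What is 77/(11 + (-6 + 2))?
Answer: 11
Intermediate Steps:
77/(11 + (-6 + 2)) = 77/(11 - 4) = 77/7 = 77*(1/7) = 11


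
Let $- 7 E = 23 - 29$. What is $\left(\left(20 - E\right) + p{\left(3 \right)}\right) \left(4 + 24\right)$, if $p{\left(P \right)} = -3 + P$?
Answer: $536$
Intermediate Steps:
$E = \frac{6}{7}$ ($E = - \frac{23 - 29}{7} = \left(- \frac{1}{7}\right) \left(-6\right) = \frac{6}{7} \approx 0.85714$)
$\left(\left(20 - E\right) + p{\left(3 \right)}\right) \left(4 + 24\right) = \left(\left(20 - \frac{6}{7}\right) + \left(-3 + 3\right)\right) \left(4 + 24\right) = \left(\left(20 - \frac{6}{7}\right) + 0\right) 28 = \left(\frac{134}{7} + 0\right) 28 = \frac{134}{7} \cdot 28 = 536$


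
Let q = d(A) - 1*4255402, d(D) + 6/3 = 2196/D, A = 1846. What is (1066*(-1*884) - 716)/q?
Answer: 435222190/1963868397 ≈ 0.22161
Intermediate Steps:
d(D) = -2 + 2196/D
q = -3927736794/923 (q = (-2 + 2196/1846) - 1*4255402 = (-2 + 2196*(1/1846)) - 4255402 = (-2 + 1098/923) - 4255402 = -748/923 - 4255402 = -3927736794/923 ≈ -4.2554e+6)
(1066*(-1*884) - 716)/q = (1066*(-1*884) - 716)/(-3927736794/923) = (1066*(-884) - 716)*(-923/3927736794) = (-942344 - 716)*(-923/3927736794) = -943060*(-923/3927736794) = 435222190/1963868397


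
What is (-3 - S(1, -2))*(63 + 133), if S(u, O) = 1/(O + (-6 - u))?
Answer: -5096/9 ≈ -566.22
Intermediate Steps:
S(u, O) = 1/(-6 + O - u)
(-3 - S(1, -2))*(63 + 133) = (-3 - (-1)/(6 + 1 - 1*(-2)))*(63 + 133) = (-3 - (-1)/(6 + 1 + 2))*196 = (-3 - (-1)/9)*196 = (-3 - 1*(-1/9))*196 = (-3 + 1/9)*196 = -26/9*196 = -5096/9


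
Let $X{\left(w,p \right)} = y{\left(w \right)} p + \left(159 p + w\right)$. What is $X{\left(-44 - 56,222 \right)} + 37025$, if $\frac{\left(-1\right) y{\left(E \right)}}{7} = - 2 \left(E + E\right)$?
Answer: $-549377$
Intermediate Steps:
$y{\left(E \right)} = 28 E$ ($y{\left(E \right)} = - 7 \left(- 2 \left(E + E\right)\right) = - 7 \left(- 2 \cdot 2 E\right) = - 7 \left(- 4 E\right) = 28 E$)
$X{\left(w,p \right)} = w + 159 p + 28 p w$ ($X{\left(w,p \right)} = 28 w p + \left(159 p + w\right) = 28 p w + \left(w + 159 p\right) = w + 159 p + 28 p w$)
$X{\left(-44 - 56,222 \right)} + 37025 = \left(\left(-44 - 56\right) + 159 \cdot 222 + 28 \cdot 222 \left(-44 - 56\right)\right) + 37025 = \left(\left(-44 - 56\right) + 35298 + 28 \cdot 222 \left(-44 - 56\right)\right) + 37025 = \left(-100 + 35298 + 28 \cdot 222 \left(-100\right)\right) + 37025 = \left(-100 + 35298 - 621600\right) + 37025 = -586402 + 37025 = -549377$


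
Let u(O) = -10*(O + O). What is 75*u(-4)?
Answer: 6000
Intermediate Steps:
u(O) = -20*O
75*u(-4) = 75*(-20*(-4)) = 75*80 = 6000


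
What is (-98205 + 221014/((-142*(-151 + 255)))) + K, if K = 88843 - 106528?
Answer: -855842267/7384 ≈ -1.1591e+5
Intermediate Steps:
K = -17685
(-98205 + 221014/((-142*(-151 + 255)))) + K = (-98205 + 221014/((-142*(-151 + 255)))) - 17685 = (-98205 + 221014/((-142*104))) - 17685 = (-98205 + 221014/(-14768)) - 17685 = (-98205 + 221014*(-1/14768)) - 17685 = (-98205 - 110507/7384) - 17685 = -725256227/7384 - 17685 = -855842267/7384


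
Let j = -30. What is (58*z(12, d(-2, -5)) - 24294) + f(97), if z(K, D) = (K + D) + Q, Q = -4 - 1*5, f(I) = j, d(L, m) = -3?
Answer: -24324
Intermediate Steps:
f(I) = -30
Q = -9 (Q = -4 - 5 = -9)
z(K, D) = -9 + D + K (z(K, D) = (K + D) - 9 = (D + K) - 9 = -9 + D + K)
(58*z(12, d(-2, -5)) - 24294) + f(97) = (58*(-9 - 3 + 12) - 24294) - 30 = (58*0 - 24294) - 30 = (0 - 24294) - 30 = -24294 - 30 = -24324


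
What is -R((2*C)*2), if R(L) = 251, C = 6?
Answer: -251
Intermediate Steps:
-R((2*C)*2) = -1*251 = -251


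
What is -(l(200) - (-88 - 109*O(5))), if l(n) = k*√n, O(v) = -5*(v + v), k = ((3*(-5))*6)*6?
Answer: 5362 + 5400*√2 ≈ 12999.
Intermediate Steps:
k = -540 (k = -15*6*6 = -90*6 = -540)
O(v) = -10*v
l(n) = -540*√n
-(l(200) - (-88 - 109*O(5))) = -(-5400*√2 - (-88 - (-1090)*5)) = -(-5400*√2 - (-88 - 109*(-50))) = -(-5400*√2 - (-88 + 5450)) = -(-5400*√2 - 1*5362) = -(-5400*√2 - 5362) = -(-5362 - 5400*√2) = 5362 + 5400*√2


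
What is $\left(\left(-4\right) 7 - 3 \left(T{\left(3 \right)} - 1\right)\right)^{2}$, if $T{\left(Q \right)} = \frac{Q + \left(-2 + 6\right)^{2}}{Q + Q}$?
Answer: $\frac{4761}{4} \approx 1190.3$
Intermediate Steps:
$T{\left(Q \right)} = \frac{16 + Q}{2 Q}$ ($T{\left(Q \right)} = \frac{Q + 4^{2}}{2 Q} = \left(Q + 16\right) \frac{1}{2 Q} = \left(16 + Q\right) \frac{1}{2 Q} = \frac{16 + Q}{2 Q}$)
$\left(\left(-4\right) 7 - 3 \left(T{\left(3 \right)} - 1\right)\right)^{2} = \left(\left(-4\right) 7 - 3 \left(\frac{16 + 3}{2 \cdot 3} - 1\right)\right)^{2} = \left(-28 - 3 \left(\frac{1}{2} \cdot \frac{1}{3} \cdot 19 - 1\right)\right)^{2} = \left(-28 - 3 \left(\frac{19}{6} - 1\right)\right)^{2} = \left(-28 - \frac{13}{2}\right)^{2} = \left(- \frac{69}{2}\right)^{2} = \frac{4761}{4}$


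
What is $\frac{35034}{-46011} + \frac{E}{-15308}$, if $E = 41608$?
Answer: $- \frac{204227180}{58694699} \approx -3.4795$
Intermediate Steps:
$\frac{35034}{-46011} + \frac{E}{-15308} = \frac{35034}{-46011} + \frac{41608}{-15308} = 35034 \left(- \frac{1}{46011}\right) + 41608 \left(- \frac{1}{15308}\right) = - \frac{11678}{15337} - \frac{10402}{3827} = - \frac{204227180}{58694699}$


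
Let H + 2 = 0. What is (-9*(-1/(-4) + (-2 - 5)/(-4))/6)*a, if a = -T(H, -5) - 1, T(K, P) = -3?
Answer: -6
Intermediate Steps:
H = -2 (H = -2 + 0 = -2)
a = 2 (a = -1*(-3) - 1 = 3 - 1 = 2)
(-9*(-1/(-4) + (-2 - 5)/(-4))/6)*a = -9*(-1/(-4) + (-2 - 5)/(-4))/6*2 = -9*(-1*(-¼) - 7*(-¼))/6*2 = -9*(¼ + 7/4)/6*2 = -18/6*2 = -9*⅓*2 = -3*2 = -6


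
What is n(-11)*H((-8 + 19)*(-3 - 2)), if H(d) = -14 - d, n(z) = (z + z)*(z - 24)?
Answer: 31570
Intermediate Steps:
n(z) = 2*z*(-24 + z) (n(z) = (2*z)*(-24 + z) = 2*z*(-24 + z))
n(-11)*H((-8 + 19)*(-3 - 2)) = (2*(-11)*(-24 - 11))*(-14 - (-8 + 19)*(-3 - 2)) = (2*(-11)*(-35))*(-14 - 11*(-5)) = 770*(-14 - 1*(-55)) = 770*(-14 + 55) = 770*41 = 31570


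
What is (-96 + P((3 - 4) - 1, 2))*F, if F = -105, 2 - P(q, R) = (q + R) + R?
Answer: 10080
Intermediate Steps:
P(q, R) = 2 - q - 2*R (P(q, R) = 2 - ((q + R) + R) = 2 - ((R + q) + R) = 2 - (q + 2*R) = 2 + (-q - 2*R) = 2 - q - 2*R)
(-96 + P((3 - 4) - 1, 2))*F = (-96 + (2 - ((3 - 4) - 1) - 2*2))*(-105) = (-96 + (2 - (-1 - 1) - 4))*(-105) = (-96 + (2 - 1*(-2) - 4))*(-105) = (-96 + (2 + 2 - 4))*(-105) = (-96 + 0)*(-105) = -96*(-105) = 10080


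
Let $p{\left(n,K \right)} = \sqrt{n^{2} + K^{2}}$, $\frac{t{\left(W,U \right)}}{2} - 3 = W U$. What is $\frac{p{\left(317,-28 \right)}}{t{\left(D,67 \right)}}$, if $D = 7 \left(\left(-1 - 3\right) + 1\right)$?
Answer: $- \frac{\sqrt{101273}}{2808} \approx -0.11333$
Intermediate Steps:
$D = -21$ ($D = 7 \left(-4 + 1\right) = 7 \left(-3\right) = -21$)
$t{\left(W,U \right)} = 6 + 2 U W$ ($t{\left(W,U \right)} = 6 + 2 W U = 6 + 2 U W$)
$p{\left(n,K \right)} = \sqrt{K^{2} + n^{2}}$
$\frac{p{\left(317,-28 \right)}}{t{\left(D,67 \right)}} = \frac{\sqrt{\left(-28\right)^{2} + 317^{2}}}{6 + 2 \cdot 67 \left(-21\right)} = \frac{\sqrt{784 + 100489}}{6 - 2814} = \frac{\sqrt{101273}}{-2808} = \sqrt{101273} \left(- \frac{1}{2808}\right) = - \frac{\sqrt{101273}}{2808}$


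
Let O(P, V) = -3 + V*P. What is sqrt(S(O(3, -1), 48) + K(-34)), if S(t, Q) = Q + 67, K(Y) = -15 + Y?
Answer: sqrt(66) ≈ 8.1240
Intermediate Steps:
O(P, V) = -3 + P*V
S(t, Q) = 67 + Q
sqrt(S(O(3, -1), 48) + K(-34)) = sqrt((67 + 48) + (-15 - 34)) = sqrt(115 - 49) = sqrt(66)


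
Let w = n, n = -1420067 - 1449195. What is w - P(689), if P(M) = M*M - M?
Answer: -3343294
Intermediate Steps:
n = -2869262
w = -2869262
P(M) = M² - M
w - P(689) = -2869262 - 689*(-1 + 689) = -2869262 - 689*688 = -2869262 - 1*474032 = -2869262 - 474032 = -3343294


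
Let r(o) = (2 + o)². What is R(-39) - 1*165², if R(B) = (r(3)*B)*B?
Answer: 10800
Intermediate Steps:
R(B) = 25*B² (R(B) = ((2 + 3)²*B)*B = (5²*B)*B = (25*B)*B = 25*B²)
R(-39) - 1*165² = 25*(-39)² - 1*165² = 25*1521 - 1*27225 = 38025 - 27225 = 10800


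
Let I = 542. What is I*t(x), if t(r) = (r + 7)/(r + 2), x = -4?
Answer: -813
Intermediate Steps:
t(r) = (7 + r)/(2 + r)
I*t(x) = 542*((7 - 4)/(2 - 4)) = 542*(3/(-2)) = 542*(-½*3) = 542*(-3/2) = -813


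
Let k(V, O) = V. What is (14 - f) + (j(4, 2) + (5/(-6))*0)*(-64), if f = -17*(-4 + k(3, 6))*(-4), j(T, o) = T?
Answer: -174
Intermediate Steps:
f = -68 (f = -17*(-4 + 3)*(-4) = -(-17)*(-4) = -17*4 = -68)
(14 - f) + (j(4, 2) + (5/(-6))*0)*(-64) = (14 - 1*(-68)) + (4 + (5/(-6))*0)*(-64) = (14 + 68) + (4 + (5*(-1/6))*0)*(-64) = 82 + (4 - 5/6*0)*(-64) = 82 + (4 + 0)*(-64) = 82 + 4*(-64) = 82 - 256 = -174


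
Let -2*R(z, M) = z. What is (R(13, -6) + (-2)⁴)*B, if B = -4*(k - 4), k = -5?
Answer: 342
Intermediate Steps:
R(z, M) = -z/2
B = 36 (B = -4*(-5 - 4) = -4*(-9) = 36)
(R(13, -6) + (-2)⁴)*B = (-½*13 + (-2)⁴)*36 = (-13/2 + 16)*36 = (19/2)*36 = 342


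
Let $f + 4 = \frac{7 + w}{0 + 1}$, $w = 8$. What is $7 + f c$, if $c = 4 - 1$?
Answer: $40$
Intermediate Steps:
$f = 11$ ($f = -4 + \frac{7 + 8}{0 + 1} = -4 + \frac{15}{1} = -4 + 15 \cdot 1 = -4 + 15 = 11$)
$c = 3$ ($c = 4 - 1 = 3$)
$7 + f c = 7 + 11 \cdot 3 = 7 + 33 = 40$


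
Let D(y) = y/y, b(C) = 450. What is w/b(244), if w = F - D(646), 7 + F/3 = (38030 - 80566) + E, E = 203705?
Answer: 96697/90 ≈ 1074.4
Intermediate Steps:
D(y) = 1
F = 483486 (F = -21 + 3*((38030 - 80566) + 203705) = -21 + 3*(-42536 + 203705) = -21 + 3*161169 = -21 + 483507 = 483486)
w = 483485 (w = 483486 - 1*1 = 483486 - 1 = 483485)
w/b(244) = 483485/450 = 483485*(1/450) = 96697/90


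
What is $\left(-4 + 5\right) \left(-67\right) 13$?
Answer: $-871$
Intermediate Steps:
$\left(-4 + 5\right) \left(-67\right) 13 = 1 \left(-67\right) 13 = \left(-67\right) 13 = -871$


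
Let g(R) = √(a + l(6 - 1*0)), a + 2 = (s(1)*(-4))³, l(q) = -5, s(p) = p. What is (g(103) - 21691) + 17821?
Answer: -3870 + I*√71 ≈ -3870.0 + 8.4261*I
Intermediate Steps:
a = -66 (a = -2 + (1*(-4))³ = -2 + (-4)³ = -2 - 64 = -66)
g(R) = I*√71 (g(R) = √(-66 - 5) = √(-71) = I*√71)
(g(103) - 21691) + 17821 = (I*√71 - 21691) + 17821 = (-21691 + I*√71) + 17821 = -3870 + I*√71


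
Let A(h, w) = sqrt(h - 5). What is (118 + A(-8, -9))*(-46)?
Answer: -5428 - 46*I*sqrt(13) ≈ -5428.0 - 165.86*I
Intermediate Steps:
A(h, w) = sqrt(-5 + h)
(118 + A(-8, -9))*(-46) = (118 + sqrt(-5 - 8))*(-46) = (118 + sqrt(-13))*(-46) = (118 + I*sqrt(13))*(-46) = -5428 - 46*I*sqrt(13)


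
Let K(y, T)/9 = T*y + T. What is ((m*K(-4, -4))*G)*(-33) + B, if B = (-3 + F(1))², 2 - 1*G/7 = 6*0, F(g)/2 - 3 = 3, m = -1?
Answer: 49977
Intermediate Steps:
F(g) = 12 (F(g) = 6 + 2*3 = 6 + 6 = 12)
K(y, T) = 9*T + 9*T*y (K(y, T) = 9*(T*y + T) = 9*(T + T*y) = 9*T + 9*T*y)
G = 14 (G = 14 - 42*0 = 14 - 7*0 = 14 + 0 = 14)
B = 81 (B = (-3 + 12)² = 9² = 81)
((m*K(-4, -4))*G)*(-33) + B = (-9*(-4)*(1 - 4)*14)*(-33) + 81 = (-9*(-4)*(-3)*14)*(-33) + 81 = (-1*108*14)*(-33) + 81 = -108*14*(-33) + 81 = -1512*(-33) + 81 = 49896 + 81 = 49977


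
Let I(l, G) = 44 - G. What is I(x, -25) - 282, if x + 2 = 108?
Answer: -213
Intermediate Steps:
x = 106 (x = -2 + 108 = 106)
I(x, -25) - 282 = (44 - 1*(-25)) - 282 = (44 + 25) - 282 = 69 - 282 = -213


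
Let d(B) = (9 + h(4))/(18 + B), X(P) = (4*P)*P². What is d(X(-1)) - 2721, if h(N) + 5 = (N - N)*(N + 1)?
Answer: -19045/7 ≈ -2720.7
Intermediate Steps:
h(N) = -5 (h(N) = -5 + (N - N)*(N + 1) = -5 + 0*(1 + N) = -5 + 0 = -5)
X(P) = 4*P³
d(B) = 4/(18 + B) (d(B) = (9 - 5)/(18 + B) = 4/(18 + B))
d(X(-1)) - 2721 = 4/(18 + 4*(-1)³) - 2721 = 4/(18 + 4*(-1)) - 2721 = 4/(18 - 4) - 2721 = 4/14 - 2721 = 4*(1/14) - 2721 = 2/7 - 2721 = -19045/7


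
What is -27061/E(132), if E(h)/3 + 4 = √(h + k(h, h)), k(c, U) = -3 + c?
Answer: -108244/735 - 27061*√29/245 ≈ -742.08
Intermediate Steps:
E(h) = -12 + 3*√(-3 + 2*h) (E(h) = -12 + 3*√(h + (-3 + h)) = -12 + 3*√(-3 + 2*h))
-27061/E(132) = -27061/(-12 + 3*√(-3 + 2*132)) = -27061/(-12 + 3*√(-3 + 264)) = -27061/(-12 + 3*√261) = -27061/(-12 + 3*(3*√29)) = -27061/(-12 + 9*√29)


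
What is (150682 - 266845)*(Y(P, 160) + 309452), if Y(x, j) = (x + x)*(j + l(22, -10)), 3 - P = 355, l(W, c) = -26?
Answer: -24988519908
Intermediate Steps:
P = -352 (P = 3 - 1*355 = 3 - 355 = -352)
Y(x, j) = 2*x*(-26 + j) (Y(x, j) = (x + x)*(j - 26) = (2*x)*(-26 + j) = 2*x*(-26 + j))
(150682 - 266845)*(Y(P, 160) + 309452) = (150682 - 266845)*(2*(-352)*(-26 + 160) + 309452) = -116163*(2*(-352)*134 + 309452) = -116163*(-94336 + 309452) = -116163*215116 = -24988519908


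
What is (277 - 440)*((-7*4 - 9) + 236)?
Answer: -32437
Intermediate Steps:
(277 - 440)*((-7*4 - 9) + 236) = -163*((-28 - 9) + 236) = -163*(-37 + 236) = -163*199 = -32437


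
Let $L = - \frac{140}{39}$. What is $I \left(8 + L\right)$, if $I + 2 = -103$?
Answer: $- \frac{6020}{13} \approx -463.08$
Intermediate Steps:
$I = -105$ ($I = -2 - 103 = -105$)
$L = - \frac{140}{39}$ ($L = \left(-140\right) \frac{1}{39} = - \frac{140}{39} \approx -3.5897$)
$I \left(8 + L\right) = - 105 \left(8 - \frac{140}{39}\right) = \left(-105\right) \frac{172}{39} = - \frac{6020}{13}$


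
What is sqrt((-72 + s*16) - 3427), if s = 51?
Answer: I*sqrt(2683) ≈ 51.798*I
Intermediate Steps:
sqrt((-72 + s*16) - 3427) = sqrt((-72 + 51*16) - 3427) = sqrt((-72 + 816) - 3427) = sqrt(744 - 3427) = sqrt(-2683) = I*sqrt(2683)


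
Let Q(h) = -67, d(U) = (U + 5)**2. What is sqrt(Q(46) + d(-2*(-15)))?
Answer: sqrt(1158) ≈ 34.029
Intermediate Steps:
d(U) = (5 + U)**2
sqrt(Q(46) + d(-2*(-15))) = sqrt(-67 + (5 - 2*(-15))**2) = sqrt(-67 + (5 + 30)**2) = sqrt(-67 + 35**2) = sqrt(-67 + 1225) = sqrt(1158)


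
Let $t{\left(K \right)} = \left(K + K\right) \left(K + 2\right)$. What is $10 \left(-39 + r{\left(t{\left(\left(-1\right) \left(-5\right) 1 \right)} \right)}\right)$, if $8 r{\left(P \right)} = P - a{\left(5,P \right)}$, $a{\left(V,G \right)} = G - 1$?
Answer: $- \frac{1555}{4} \approx -388.75$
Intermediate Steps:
$a{\left(V,G \right)} = -1 + G$
$t{\left(K \right)} = 2 K \left(2 + K\right)$
$r{\left(P \right)} = \frac{1}{8}$ ($r{\left(P \right)} = \frac{P - \left(-1 + P\right)}{8} = \frac{1}{8} \cdot 1 = \frac{1}{8}$)
$10 \left(-39 + r{\left(t{\left(\left(-1\right) \left(-5\right) 1 \right)} \right)}\right) = 10 \left(-39 + \frac{1}{8}\right) = 10 \left(- \frac{311}{8}\right) = - \frac{1555}{4}$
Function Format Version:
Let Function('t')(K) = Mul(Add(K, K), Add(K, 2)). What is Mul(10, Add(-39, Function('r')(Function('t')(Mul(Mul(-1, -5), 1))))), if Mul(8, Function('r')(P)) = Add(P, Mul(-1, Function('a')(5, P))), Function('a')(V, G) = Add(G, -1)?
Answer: Rational(-1555, 4) ≈ -388.75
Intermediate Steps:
Function('a')(V, G) = Add(-1, G)
Function('t')(K) = Mul(2, K, Add(2, K)) (Function('t')(K) = Mul(Mul(2, K), Add(2, K)) = Mul(2, K, Add(2, K)))
Function('r')(P) = Rational(1, 8) (Function('r')(P) = Mul(Rational(1, 8), Add(P, Mul(-1, Add(-1, P)))) = Mul(Rational(1, 8), Add(P, Add(1, Mul(-1, P)))) = Mul(Rational(1, 8), 1) = Rational(1, 8))
Mul(10, Add(-39, Function('r')(Function('t')(Mul(Mul(-1, -5), 1))))) = Mul(10, Add(-39, Rational(1, 8))) = Mul(10, Rational(-311, 8)) = Rational(-1555, 4)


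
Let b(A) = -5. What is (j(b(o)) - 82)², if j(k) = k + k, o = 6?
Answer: 8464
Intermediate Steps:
j(k) = 2*k
(j(b(o)) - 82)² = (2*(-5) - 82)² = (-10 - 82)² = (-92)² = 8464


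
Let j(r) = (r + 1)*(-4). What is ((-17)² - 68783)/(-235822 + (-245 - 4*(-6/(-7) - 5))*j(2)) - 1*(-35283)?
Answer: 28783511318/815783 ≈ 35283.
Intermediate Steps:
j(r) = -4 - 4*r (j(r) = (1 + r)*(-4) = -4 - 4*r)
((-17)² - 68783)/(-235822 + (-245 - 4*(-6/(-7) - 5))*j(2)) - 1*(-35283) = ((-17)² - 68783)/(-235822 + (-245 - 4*(-6/(-7) - 5))*(-4 - 4*2)) - 1*(-35283) = (289 - 68783)/(-235822 + (-245 - 4*(-6*(-⅐) - 5))*(-4 - 8)) + 35283 = -68494/(-235822 + (-245 - 4*(6/7 - 5))*(-12)) + 35283 = -68494/(-235822 + (-245 - 4*(-29/7))*(-12)) + 35283 = -68494/(-235822 + (-245 + 116/7)*(-12)) + 35283 = -68494/(-235822 - 1599/7*(-12)) + 35283 = -68494/(-235822 + 19188/7) + 35283 = -68494/(-1631566/7) + 35283 = -68494*(-7/1631566) + 35283 = 239729/815783 + 35283 = 28783511318/815783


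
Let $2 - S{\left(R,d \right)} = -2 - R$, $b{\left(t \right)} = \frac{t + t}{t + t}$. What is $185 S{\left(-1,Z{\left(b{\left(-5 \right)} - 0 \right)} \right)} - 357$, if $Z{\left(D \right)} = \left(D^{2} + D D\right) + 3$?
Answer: $198$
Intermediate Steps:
$b{\left(t \right)} = 1$ ($b{\left(t \right)} = \frac{2 t}{2 t} = 2 t \frac{1}{2 t} = 1$)
$Z{\left(D \right)} = 3 + 2 D^{2}$ ($Z{\left(D \right)} = \left(D^{2} + D^{2}\right) + 3 = 2 D^{2} + 3 = 3 + 2 D^{2}$)
$S{\left(R,d \right)} = 4 + R$ ($S{\left(R,d \right)} = 2 - \left(-2 - R\right) = 2 + \left(2 + R\right) = 4 + R$)
$185 S{\left(-1,Z{\left(b{\left(-5 \right)} - 0 \right)} \right)} - 357 = 185 \left(4 - 1\right) - 357 = 185 \cdot 3 - 357 = 555 - 357 = 198$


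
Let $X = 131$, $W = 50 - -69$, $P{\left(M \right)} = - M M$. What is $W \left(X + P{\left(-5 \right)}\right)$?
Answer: $12614$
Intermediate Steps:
$P{\left(M \right)} = - M^{2}$
$W = 119$ ($W = 50 + 69 = 119$)
$W \left(X + P{\left(-5 \right)}\right) = 119 \left(131 - \left(-5\right)^{2}\right) = 119 \left(131 - 25\right) = 119 \cdot 106 = 12614$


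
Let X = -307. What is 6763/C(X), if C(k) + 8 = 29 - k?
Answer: 6763/328 ≈ 20.619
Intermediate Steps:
C(k) = 21 - k (C(k) = -8 + (29 - k) = 21 - k)
6763/C(X) = 6763/(21 - 1*(-307)) = 6763/(21 + 307) = 6763/328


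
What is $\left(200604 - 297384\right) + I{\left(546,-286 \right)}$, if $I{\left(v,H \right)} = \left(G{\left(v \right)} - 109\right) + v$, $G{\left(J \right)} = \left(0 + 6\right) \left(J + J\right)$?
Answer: $-89791$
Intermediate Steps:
$G{\left(J \right)} = 12 J$ ($G{\left(J \right)} = 6 \cdot 2 J = 12 J$)
$I{\left(v,H \right)} = -109 + 13 v$ ($I{\left(v,H \right)} = \left(12 v - 109\right) + v = \left(-109 + 12 v\right) + v = -109 + 13 v$)
$\left(200604 - 297384\right) + I{\left(546,-286 \right)} = \left(200604 - 297384\right) + \left(-109 + 13 \cdot 546\right) = -96780 + \left(-109 + 7098\right) = -96780 + 6989 = -89791$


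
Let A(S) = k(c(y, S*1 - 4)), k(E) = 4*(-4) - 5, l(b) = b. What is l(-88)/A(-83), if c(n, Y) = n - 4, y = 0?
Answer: 88/21 ≈ 4.1905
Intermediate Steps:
c(n, Y) = -4 + n
k(E) = -21 (k(E) = -16 - 5 = -21)
A(S) = -21
l(-88)/A(-83) = -88/(-21) = -88*(-1/21) = 88/21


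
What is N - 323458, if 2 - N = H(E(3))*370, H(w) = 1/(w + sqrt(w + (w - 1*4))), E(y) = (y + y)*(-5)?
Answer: -77950121/241 + 740*I/241 ≈ -3.2344e+5 + 3.0705*I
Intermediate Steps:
E(y) = -10*y (E(y) = (2*y)*(-5) = -10*y)
H(w) = 1/(w + sqrt(-4 + 2*w)) (H(w) = 1/(w + sqrt(w + (w - 4))) = 1/(w + sqrt(w + (-4 + w))) = 1/(w + sqrt(-4 + 2*w)))
N = 2 - 185*(-30 - 8*I)/482 (N = 2 - 370/(-10*3 + sqrt(2)*sqrt(-2 - 10*3)) = 2 - 370/(-30 + sqrt(2)*sqrt(-2 - 30)) = 2 - 370/(-30 + sqrt(2)*sqrt(-32)) = 2 - 370/(-30 + sqrt(2)*(4*I*sqrt(2))) = 2 - 370/(-30 + 8*I) = 2 - (-30 - 8*I)/964*370 = 2 - 185*(-30 - 8*I)/482 ≈ 13.515 + 3.0705*I)
N - 323458 = (3257/241 + 740*I/241) - 323458 = -77950121/241 + 740*I/241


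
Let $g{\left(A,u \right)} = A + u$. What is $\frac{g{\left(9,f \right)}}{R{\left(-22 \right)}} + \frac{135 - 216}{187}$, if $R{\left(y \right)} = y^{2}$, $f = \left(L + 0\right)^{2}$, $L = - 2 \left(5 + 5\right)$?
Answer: $\frac{3389}{8228} \approx 0.41189$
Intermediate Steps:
$L = -20$ ($L = \left(-2\right) 10 = -20$)
$f = 400$ ($f = \left(-20 + 0\right)^{2} = \left(-20\right)^{2} = 400$)
$\frac{g{\left(9,f \right)}}{R{\left(-22 \right)}} + \frac{135 - 216}{187} = \frac{9 + 400}{\left(-22\right)^{2}} + \frac{135 - 216}{187} = \frac{409}{484} - \frac{81}{187} = \frac{3389}{8228}$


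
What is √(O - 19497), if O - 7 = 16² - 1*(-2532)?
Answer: I*√16702 ≈ 129.24*I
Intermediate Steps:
O = 2795 (O = 7 + (16² - 1*(-2532)) = 7 + (256 + 2532) = 7 + 2788 = 2795)
√(O - 19497) = √(2795 - 19497) = √(-16702) = I*√16702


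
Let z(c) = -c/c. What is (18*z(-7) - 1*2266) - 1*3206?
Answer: -5490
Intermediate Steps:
z(c) = -1 (z(c) = -1*1 = -1)
(18*z(-7) - 1*2266) - 1*3206 = (18*(-1) - 1*2266) - 1*3206 = (-18 - 2266) - 3206 = -2284 - 3206 = -5490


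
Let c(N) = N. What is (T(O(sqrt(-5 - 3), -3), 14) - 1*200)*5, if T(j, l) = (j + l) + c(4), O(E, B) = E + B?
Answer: -925 + 10*I*sqrt(2) ≈ -925.0 + 14.142*I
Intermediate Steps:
O(E, B) = B + E
T(j, l) = 4 + j + l (T(j, l) = (j + l) + 4 = 4 + j + l)
(T(O(sqrt(-5 - 3), -3), 14) - 1*200)*5 = ((4 + (-3 + sqrt(-5 - 3)) + 14) - 1*200)*5 = ((4 + (-3 + sqrt(-8)) + 14) - 200)*5 = ((4 + (-3 + 2*I*sqrt(2)) + 14) - 200)*5 = ((15 + 2*I*sqrt(2)) - 200)*5 = (-185 + 2*I*sqrt(2))*5 = -925 + 10*I*sqrt(2)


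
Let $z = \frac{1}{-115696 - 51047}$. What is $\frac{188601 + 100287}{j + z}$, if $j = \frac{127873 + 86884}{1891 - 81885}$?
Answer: $- \frac{3853315122409296}{35809306445} \approx -1.0761 \cdot 10^{5}$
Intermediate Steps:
$j = - \frac{214757}{79994}$ ($j = \frac{214757}{-79994} = 214757 \left(- \frac{1}{79994}\right) = - \frac{214757}{79994} \approx -2.6847$)
$z = - \frac{1}{166743}$ ($z = \frac{1}{-166743} = - \frac{1}{166743} \approx -5.9973 \cdot 10^{-6}$)
$\frac{188601 + 100287}{j + z} = \frac{188601 + 100287}{- \frac{214757}{79994} - \frac{1}{166743}} = \frac{288888}{- \frac{35809306445}{13338439542}} = 288888 \left(- \frac{13338439542}{35809306445}\right) = - \frac{3853315122409296}{35809306445}$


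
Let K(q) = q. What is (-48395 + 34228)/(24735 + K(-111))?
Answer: -14167/24624 ≈ -0.57533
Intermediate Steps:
(-48395 + 34228)/(24735 + K(-111)) = (-48395 + 34228)/(24735 - 111) = -14167/24624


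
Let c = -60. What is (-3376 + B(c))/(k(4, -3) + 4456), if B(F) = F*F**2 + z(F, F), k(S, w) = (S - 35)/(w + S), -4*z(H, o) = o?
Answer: -219361/4425 ≈ -49.573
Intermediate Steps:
z(H, o) = -o/4
k(S, w) = (-35 + S)/(S + w)
B(F) = F**3 - F/4 (B(F) = F*F**2 - F/4 = F**3 - F/4)
(-3376 + B(c))/(k(4, -3) + 4456) = (-3376 + ((-60)**3 - 1/4*(-60)))/((-35 + 4)/(4 - 3) + 4456) = (-3376 + (-216000 + 15))/(-31/1 + 4456) = (-3376 - 215985)/(1*(-31) + 4456) = -219361/(-31 + 4456) = -219361/4425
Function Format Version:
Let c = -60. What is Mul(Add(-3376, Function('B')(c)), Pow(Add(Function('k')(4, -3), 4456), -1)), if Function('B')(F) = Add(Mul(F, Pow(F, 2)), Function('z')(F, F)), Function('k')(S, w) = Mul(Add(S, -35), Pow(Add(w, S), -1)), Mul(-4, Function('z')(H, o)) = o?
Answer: Rational(-219361, 4425) ≈ -49.573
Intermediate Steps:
Function('z')(H, o) = Mul(Rational(-1, 4), o)
Function('k')(S, w) = Mul(Pow(Add(S, w), -1), Add(-35, S)) (Function('k')(S, w) = Mul(Add(-35, S), Pow(Add(S, w), -1)) = Mul(Pow(Add(S, w), -1), Add(-35, S)))
Function('B')(F) = Add(Pow(F, 3), Mul(Rational(-1, 4), F)) (Function('B')(F) = Add(Mul(F, Pow(F, 2)), Mul(Rational(-1, 4), F)) = Add(Pow(F, 3), Mul(Rational(-1, 4), F)))
Mul(Add(-3376, Function('B')(c)), Pow(Add(Function('k')(4, -3), 4456), -1)) = Mul(Add(-3376, Add(Pow(-60, 3), Mul(Rational(-1, 4), -60))), Pow(Add(Mul(Pow(Add(4, -3), -1), Add(-35, 4)), 4456), -1)) = Mul(Add(-3376, Add(-216000, 15)), Pow(Add(Mul(Pow(1, -1), -31), 4456), -1)) = Mul(Add(-3376, -215985), Pow(Add(Mul(1, -31), 4456), -1)) = Mul(-219361, Pow(Add(-31, 4456), -1)) = Mul(-219361, Pow(4425, -1)) = Mul(-219361, Rational(1, 4425)) = Rational(-219361, 4425)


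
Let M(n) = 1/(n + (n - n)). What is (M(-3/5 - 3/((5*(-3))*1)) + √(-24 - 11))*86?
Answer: -215 + 86*I*√35 ≈ -215.0 + 508.78*I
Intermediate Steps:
M(n) = 1/n (M(n) = 1/(n + 0) = 1/n)
(M(-3/5 - 3/((5*(-3))*1)) + √(-24 - 11))*86 = (1/(-3/5 - 3/((5*(-3))*1)) + √(-24 - 11))*86 = (1/(-3*⅕ - 3/((-15*1))) + √(-35))*86 = (1/(-⅗ - 3/(-15)) + I*√35)*86 = (1/(-⅗ - 3*(-1/15)) + I*√35)*86 = (1/(-⅗ + ⅕) + I*√35)*86 = (1/(-⅖) + I*√35)*86 = (-5/2 + I*√35)*86 = -215 + 86*I*√35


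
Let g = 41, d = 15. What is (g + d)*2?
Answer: 112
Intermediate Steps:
(g + d)*2 = (41 + 15)*2 = 56*2 = 112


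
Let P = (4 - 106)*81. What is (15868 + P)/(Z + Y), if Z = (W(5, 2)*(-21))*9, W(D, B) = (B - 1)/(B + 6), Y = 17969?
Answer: 60848/143563 ≈ 0.42384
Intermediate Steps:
W(D, B) = (-1 + B)/(6 + B)
Z = -189/8 (Z = (((-1 + 2)/(6 + 2))*(-21))*9 = ((1/8)*(-21))*9 = (((⅛)*1)*(-21))*9 = ((⅛)*(-21))*9 = -21/8*9 = -189/8 ≈ -23.625)
P = -8262 (P = -102*81 = -8262)
(15868 + P)/(Z + Y) = (15868 - 8262)/(-189/8 + 17969) = 7606/(143563/8) = 7606*(8/143563) = 60848/143563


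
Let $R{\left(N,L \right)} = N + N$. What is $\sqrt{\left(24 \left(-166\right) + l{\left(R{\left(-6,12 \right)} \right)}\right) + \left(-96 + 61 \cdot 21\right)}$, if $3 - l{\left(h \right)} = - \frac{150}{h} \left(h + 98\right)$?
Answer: $7 i \sqrt{79} \approx 62.217 i$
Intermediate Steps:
$R{\left(N,L \right)} = 2 N$
$l{\left(h \right)} = 3 + \frac{150 \left(98 + h\right)}{h}$ ($l{\left(h \right)} = 3 - - \frac{150}{h} \left(h + 98\right) = 3 - - \frac{150}{h} \left(98 + h\right) = 3 - - \frac{150 \left(98 + h\right)}{h} = 3 + \frac{150 \left(98 + h\right)}{h}$)
$\sqrt{\left(24 \left(-166\right) + l{\left(R{\left(-6,12 \right)} \right)}\right) + \left(-96 + 61 \cdot 21\right)} = \sqrt{\left(24 \left(-166\right) + \left(153 + \frac{14700}{2 \left(-6\right)}\right)\right) + \left(-96 + 61 \cdot 21\right)} = \sqrt{\left(-3984 + \left(153 + \frac{14700}{-12}\right)\right) + \left(-96 + 1281\right)} = \sqrt{\left(-3984 + \left(153 + 14700 \left(- \frac{1}{12}\right)\right)\right) + 1185} = \sqrt{\left(-3984 + \left(153 - 1225\right)\right) + 1185} = \sqrt{\left(-3984 - 1072\right) + 1185} = \sqrt{-5056 + 1185} = \sqrt{-3871} = 7 i \sqrt{79}$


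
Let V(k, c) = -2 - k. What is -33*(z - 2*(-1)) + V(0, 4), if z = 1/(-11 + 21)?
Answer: -713/10 ≈ -71.300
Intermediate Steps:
z = ⅒ (z = 1/10 = ⅒ ≈ 0.10000)
-33*(z - 2*(-1)) + V(0, 4) = -33*(⅒ - 2*(-1)) + (-2 - 1*0) = -33*(⅒ + 2) + (-2 + 0) = -33*21/10 - 2 = -693/10 - 2 = -713/10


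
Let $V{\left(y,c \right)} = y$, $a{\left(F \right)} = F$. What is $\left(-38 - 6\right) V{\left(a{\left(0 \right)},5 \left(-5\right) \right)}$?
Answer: $0$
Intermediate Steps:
$\left(-38 - 6\right) V{\left(a{\left(0 \right)},5 \left(-5\right) \right)} = \left(-38 - 6\right) 0 = \left(-44\right) 0 = 0$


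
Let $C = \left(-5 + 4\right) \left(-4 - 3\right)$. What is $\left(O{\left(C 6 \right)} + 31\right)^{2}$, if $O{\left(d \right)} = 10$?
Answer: $1681$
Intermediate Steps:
$C = 7$ ($C = \left(-1\right) \left(-7\right) = 7$)
$\left(O{\left(C 6 \right)} + 31\right)^{2} = \left(10 + 31\right)^{2} = 41^{2} = 1681$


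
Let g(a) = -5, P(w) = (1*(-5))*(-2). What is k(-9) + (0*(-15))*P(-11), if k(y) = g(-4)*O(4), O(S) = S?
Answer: -20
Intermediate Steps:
P(w) = 10 (P(w) = -5*(-2) = 10)
k(y) = -20 (k(y) = -5*4 = -20)
k(-9) + (0*(-15))*P(-11) = -20 + (0*(-15))*10 = -20 + 0*10 = -20 + 0 = -20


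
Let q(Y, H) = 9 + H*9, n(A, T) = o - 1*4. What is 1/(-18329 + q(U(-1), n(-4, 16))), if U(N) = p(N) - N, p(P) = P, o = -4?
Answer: -1/18392 ≈ -5.4371e-5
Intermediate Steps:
U(N) = 0 (U(N) = N - N = 0)
n(A, T) = -8 (n(A, T) = -4 - 1*4 = -4 - 4 = -8)
q(Y, H) = 9 + 9*H
1/(-18329 + q(U(-1), n(-4, 16))) = 1/(-18329 + (9 + 9*(-8))) = 1/(-18329 + (9 - 72)) = 1/(-18329 - 63) = 1/(-18392) = -1/18392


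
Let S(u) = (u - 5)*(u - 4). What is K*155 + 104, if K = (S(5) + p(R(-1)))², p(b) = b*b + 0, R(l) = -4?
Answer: 39784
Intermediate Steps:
p(b) = b² (p(b) = b² + 0 = b²)
S(u) = (-5 + u)*(-4 + u)
K = 256 (K = ((20 + 5² - 9*5) + (-4)²)² = ((20 + 25 - 45) + 16)² = (0 + 16)² = 16² = 256)
K*155 + 104 = 256*155 + 104 = 39680 + 104 = 39784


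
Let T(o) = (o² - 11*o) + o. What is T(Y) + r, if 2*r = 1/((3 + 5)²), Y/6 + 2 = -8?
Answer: 537601/128 ≈ 4200.0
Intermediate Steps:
Y = -60 (Y = -12 + 6*(-8) = -12 - 48 = -60)
T(o) = o² - 10*o
r = 1/128 (r = 1/(2*((3 + 5)²)) = 1/(2*(8²)) = (½)/64 = (½)*(1/64) = 1/128 ≈ 0.0078125)
T(Y) + r = -60*(-10 - 60) + 1/128 = -60*(-70) + 1/128 = 4200 + 1/128 = 537601/128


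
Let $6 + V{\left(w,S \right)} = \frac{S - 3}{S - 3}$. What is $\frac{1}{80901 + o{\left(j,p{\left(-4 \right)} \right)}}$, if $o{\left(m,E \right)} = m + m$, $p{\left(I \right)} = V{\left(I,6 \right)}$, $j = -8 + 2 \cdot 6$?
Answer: $\frac{1}{80909} \approx 1.236 \cdot 10^{-5}$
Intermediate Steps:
$j = 4$ ($j = -8 + 12 = 4$)
$V{\left(w,S \right)} = -5$ ($V{\left(w,S \right)} = -6 + \frac{S - 3}{S - 3} = -6 + \frac{-3 + S}{-3 + S} = -6 + 1 = -5$)
$p{\left(I \right)} = -5$
$o{\left(m,E \right)} = 2 m$
$\frac{1}{80901 + o{\left(j,p{\left(-4 \right)} \right)}} = \frac{1}{80901 + 2 \cdot 4} = \frac{1}{80901 + 8} = \frac{1}{80909}$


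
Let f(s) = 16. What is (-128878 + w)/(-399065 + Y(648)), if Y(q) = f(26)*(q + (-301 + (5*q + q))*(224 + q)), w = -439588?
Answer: -568466/49657127 ≈ -0.011448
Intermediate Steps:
Y(q) = 16*q + 16*(-301 + 6*q)*(224 + q) (Y(q) = 16*(q + (-301 + (5*q + q))*(224 + q)) = 16*(q + (-301 + 6*q)*(224 + q)) = 16*q + 16*(-301 + 6*q)*(224 + q))
(-128878 + w)/(-399065 + Y(648)) = (-128878 - 439588)/(-399065 + (-1078784 + 96*648**2 + 16704*648)) = -568466/(-399065 + (-1078784 + 96*419904 + 10824192)) = -568466/(-399065 + (-1078784 + 40310784 + 10824192)) = -568466/(-399065 + 50056192) = -568466/49657127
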